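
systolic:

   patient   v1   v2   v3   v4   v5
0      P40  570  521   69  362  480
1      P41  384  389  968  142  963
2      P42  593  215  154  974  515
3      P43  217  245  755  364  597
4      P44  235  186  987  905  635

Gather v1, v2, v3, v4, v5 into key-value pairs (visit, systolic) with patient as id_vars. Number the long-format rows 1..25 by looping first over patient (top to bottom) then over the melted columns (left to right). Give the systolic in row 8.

968

25 rows total (5 × 5). Row 8: index ⌊(8-1)/5⌋ = 1 into patient → P41; (8-1) mod 5 = 2 into the melted columns → v3.
So row 8 is (P41, v3, 968); systolic = 968.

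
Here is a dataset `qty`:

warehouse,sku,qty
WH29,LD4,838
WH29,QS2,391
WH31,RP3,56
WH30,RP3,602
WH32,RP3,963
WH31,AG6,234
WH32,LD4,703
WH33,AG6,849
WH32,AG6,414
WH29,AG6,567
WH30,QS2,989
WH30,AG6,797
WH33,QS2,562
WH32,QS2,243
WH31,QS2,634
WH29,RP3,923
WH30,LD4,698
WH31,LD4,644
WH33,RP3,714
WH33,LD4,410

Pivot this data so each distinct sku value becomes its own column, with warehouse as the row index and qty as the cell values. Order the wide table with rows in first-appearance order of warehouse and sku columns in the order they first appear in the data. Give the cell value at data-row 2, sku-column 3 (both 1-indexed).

56

With rows in first-appearance order of warehouse, row 2 is warehouse=WH31. sku columns in first-appearance order: LD4, QS2, RP3, AG6; column 3 is RP3.
Long rows with warehouse=WH31, sku=RP3: qty = 56.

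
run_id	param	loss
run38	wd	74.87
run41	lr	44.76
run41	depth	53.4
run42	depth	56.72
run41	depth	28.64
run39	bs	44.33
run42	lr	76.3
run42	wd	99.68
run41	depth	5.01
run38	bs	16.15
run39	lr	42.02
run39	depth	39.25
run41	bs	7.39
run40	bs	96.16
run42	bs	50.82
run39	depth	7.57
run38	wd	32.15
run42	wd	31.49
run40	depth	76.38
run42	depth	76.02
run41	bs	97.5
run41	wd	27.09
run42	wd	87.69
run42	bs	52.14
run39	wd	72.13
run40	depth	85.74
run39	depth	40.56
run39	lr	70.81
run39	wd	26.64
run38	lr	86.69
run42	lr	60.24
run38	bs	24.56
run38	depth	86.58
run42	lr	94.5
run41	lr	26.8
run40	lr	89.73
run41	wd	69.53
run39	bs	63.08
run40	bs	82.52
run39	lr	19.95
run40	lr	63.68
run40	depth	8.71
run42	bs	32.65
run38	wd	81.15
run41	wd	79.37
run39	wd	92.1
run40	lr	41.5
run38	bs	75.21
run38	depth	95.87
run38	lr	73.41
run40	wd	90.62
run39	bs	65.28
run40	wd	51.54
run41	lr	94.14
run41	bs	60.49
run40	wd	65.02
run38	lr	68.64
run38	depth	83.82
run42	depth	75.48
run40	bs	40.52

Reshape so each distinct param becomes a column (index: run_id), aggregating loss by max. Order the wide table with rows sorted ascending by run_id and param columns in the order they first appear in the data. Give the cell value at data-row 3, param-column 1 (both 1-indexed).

90.62

With rows sorted ascending by run_id, row 3 is run_id=run40. param columns in first-appearance order: wd, lr, depth, bs; column 1 is wd.
Long rows with run_id=run40, param=wd: max(90.62, 51.54, 65.02) = 90.62.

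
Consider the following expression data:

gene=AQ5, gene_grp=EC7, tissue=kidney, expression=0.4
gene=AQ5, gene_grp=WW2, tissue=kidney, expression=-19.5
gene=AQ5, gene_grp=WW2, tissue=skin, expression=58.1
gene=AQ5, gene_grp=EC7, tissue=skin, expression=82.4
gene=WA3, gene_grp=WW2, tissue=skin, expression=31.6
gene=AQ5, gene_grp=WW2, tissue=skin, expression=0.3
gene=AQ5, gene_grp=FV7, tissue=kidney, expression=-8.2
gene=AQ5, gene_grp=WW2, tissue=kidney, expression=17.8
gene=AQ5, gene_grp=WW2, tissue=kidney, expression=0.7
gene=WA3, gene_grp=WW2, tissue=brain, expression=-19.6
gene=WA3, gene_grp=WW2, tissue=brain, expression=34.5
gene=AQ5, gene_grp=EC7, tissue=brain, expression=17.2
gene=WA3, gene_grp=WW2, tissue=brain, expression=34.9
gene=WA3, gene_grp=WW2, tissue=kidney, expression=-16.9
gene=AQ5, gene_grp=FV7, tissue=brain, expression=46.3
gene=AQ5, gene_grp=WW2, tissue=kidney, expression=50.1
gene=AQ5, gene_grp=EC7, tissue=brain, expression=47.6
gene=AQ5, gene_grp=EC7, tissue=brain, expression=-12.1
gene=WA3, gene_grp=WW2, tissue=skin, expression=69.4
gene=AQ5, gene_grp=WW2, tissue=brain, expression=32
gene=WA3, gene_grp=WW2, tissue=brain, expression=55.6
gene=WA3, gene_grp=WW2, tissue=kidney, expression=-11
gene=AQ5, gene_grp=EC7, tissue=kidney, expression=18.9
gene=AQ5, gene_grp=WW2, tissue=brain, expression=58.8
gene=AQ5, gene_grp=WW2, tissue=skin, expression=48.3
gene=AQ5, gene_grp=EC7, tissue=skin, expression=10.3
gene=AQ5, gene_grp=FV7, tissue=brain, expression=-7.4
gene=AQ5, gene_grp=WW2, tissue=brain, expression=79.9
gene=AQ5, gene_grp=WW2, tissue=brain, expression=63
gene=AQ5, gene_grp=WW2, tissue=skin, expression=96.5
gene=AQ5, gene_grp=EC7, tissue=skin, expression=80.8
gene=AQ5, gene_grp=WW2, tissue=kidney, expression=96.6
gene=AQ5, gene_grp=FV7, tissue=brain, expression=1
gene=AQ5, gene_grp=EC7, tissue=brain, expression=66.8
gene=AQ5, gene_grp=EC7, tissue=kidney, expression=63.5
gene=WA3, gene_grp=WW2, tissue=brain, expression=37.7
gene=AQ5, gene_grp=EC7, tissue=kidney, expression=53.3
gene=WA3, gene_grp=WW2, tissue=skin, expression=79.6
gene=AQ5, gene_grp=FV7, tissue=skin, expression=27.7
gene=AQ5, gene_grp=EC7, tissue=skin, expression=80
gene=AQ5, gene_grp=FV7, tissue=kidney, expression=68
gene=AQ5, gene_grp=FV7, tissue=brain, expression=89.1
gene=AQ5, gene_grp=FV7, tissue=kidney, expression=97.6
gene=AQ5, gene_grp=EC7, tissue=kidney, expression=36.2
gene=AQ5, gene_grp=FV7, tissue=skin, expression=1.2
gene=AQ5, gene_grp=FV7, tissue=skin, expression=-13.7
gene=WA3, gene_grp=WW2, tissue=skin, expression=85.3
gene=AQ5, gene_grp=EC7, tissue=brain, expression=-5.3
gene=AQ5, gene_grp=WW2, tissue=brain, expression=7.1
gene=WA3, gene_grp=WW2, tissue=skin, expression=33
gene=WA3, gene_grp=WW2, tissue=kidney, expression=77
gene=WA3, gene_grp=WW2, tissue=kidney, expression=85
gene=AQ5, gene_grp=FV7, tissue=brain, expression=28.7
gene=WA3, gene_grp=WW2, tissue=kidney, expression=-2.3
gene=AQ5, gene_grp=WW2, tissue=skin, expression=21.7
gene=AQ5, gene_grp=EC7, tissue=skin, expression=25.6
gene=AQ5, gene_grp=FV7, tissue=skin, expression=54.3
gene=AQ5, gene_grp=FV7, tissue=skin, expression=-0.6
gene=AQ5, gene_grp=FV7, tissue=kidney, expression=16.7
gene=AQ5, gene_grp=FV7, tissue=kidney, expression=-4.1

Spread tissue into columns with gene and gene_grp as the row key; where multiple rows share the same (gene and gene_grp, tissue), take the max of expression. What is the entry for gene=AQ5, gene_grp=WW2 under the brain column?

79.9

Rows with gene=AQ5, gene_grp=WW2 and tissue=brain: expression values are 32, 58.8, 79.9, 63, 7.1.
max(32, 58.8, 79.9, 63, 7.1) = 79.9.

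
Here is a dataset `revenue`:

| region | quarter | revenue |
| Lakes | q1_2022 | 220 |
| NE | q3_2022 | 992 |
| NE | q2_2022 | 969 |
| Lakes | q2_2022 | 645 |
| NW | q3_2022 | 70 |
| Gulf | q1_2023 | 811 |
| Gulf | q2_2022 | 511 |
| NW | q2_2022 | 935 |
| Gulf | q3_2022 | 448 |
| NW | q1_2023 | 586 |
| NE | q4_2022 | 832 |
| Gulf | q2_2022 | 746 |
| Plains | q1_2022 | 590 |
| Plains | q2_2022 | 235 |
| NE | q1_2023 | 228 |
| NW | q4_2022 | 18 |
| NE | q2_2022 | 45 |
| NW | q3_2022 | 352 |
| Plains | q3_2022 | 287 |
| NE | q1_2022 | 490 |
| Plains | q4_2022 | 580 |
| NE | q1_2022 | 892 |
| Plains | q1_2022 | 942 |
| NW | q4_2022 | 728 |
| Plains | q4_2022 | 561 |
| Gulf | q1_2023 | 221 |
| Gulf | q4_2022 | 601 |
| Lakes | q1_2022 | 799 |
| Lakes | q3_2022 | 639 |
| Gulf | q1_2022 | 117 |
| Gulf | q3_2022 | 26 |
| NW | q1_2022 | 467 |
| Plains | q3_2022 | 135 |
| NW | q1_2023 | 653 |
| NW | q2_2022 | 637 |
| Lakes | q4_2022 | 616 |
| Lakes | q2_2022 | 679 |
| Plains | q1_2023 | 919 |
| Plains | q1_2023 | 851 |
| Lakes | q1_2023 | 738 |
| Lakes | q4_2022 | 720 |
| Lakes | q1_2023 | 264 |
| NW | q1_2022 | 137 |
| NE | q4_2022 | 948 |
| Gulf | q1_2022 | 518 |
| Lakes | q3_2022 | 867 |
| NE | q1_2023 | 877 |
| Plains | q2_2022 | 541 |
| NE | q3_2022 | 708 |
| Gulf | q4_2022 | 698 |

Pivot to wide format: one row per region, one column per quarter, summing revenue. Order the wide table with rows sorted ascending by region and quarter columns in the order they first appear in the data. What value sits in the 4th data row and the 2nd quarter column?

422

With rows sorted ascending by region, row 4 is region=NW. quarter columns in first-appearance order: q1_2022, q3_2022, q2_2022, q1_2023, q4_2022; column 2 is q3_2022.
Long rows with region=NW, quarter=q3_2022: 70 + 352 = 422.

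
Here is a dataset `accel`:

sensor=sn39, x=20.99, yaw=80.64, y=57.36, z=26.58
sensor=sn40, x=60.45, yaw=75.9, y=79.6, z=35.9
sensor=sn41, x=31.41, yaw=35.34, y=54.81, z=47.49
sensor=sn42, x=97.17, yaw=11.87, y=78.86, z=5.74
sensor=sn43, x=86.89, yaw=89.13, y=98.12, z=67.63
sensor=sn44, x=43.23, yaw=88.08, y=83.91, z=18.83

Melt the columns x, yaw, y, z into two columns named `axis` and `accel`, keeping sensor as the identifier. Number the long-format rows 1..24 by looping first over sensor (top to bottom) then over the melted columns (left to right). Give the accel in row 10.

24 rows total (6 × 4). Row 10: index ⌊(10-1)/4⌋ = 2 into sensor → sn41; (10-1) mod 4 = 1 into the melted columns → yaw.
So row 10 is (sn41, yaw, 35.34); accel = 35.34.

35.34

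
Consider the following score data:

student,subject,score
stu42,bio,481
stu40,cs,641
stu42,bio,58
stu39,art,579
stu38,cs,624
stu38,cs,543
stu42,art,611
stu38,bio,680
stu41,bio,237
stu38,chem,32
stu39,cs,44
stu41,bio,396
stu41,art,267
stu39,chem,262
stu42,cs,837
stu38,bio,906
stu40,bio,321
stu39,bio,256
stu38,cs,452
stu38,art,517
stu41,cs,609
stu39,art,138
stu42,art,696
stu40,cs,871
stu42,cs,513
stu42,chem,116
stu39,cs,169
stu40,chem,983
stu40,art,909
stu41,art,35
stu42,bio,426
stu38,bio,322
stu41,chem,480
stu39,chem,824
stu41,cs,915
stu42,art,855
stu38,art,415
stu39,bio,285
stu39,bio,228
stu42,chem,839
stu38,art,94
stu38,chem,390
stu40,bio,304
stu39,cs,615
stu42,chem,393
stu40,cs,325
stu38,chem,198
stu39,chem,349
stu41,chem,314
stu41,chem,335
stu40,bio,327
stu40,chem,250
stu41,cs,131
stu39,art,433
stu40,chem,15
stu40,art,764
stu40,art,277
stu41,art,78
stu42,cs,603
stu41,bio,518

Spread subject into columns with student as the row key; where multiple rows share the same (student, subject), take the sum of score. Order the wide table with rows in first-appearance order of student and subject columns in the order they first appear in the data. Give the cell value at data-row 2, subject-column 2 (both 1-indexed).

With rows in first-appearance order of student, row 2 is student=stu40. subject columns in first-appearance order: bio, cs, art, chem; column 2 is cs.
Long rows with student=stu40, subject=cs: 641 + 871 + 325 = 1837.

1837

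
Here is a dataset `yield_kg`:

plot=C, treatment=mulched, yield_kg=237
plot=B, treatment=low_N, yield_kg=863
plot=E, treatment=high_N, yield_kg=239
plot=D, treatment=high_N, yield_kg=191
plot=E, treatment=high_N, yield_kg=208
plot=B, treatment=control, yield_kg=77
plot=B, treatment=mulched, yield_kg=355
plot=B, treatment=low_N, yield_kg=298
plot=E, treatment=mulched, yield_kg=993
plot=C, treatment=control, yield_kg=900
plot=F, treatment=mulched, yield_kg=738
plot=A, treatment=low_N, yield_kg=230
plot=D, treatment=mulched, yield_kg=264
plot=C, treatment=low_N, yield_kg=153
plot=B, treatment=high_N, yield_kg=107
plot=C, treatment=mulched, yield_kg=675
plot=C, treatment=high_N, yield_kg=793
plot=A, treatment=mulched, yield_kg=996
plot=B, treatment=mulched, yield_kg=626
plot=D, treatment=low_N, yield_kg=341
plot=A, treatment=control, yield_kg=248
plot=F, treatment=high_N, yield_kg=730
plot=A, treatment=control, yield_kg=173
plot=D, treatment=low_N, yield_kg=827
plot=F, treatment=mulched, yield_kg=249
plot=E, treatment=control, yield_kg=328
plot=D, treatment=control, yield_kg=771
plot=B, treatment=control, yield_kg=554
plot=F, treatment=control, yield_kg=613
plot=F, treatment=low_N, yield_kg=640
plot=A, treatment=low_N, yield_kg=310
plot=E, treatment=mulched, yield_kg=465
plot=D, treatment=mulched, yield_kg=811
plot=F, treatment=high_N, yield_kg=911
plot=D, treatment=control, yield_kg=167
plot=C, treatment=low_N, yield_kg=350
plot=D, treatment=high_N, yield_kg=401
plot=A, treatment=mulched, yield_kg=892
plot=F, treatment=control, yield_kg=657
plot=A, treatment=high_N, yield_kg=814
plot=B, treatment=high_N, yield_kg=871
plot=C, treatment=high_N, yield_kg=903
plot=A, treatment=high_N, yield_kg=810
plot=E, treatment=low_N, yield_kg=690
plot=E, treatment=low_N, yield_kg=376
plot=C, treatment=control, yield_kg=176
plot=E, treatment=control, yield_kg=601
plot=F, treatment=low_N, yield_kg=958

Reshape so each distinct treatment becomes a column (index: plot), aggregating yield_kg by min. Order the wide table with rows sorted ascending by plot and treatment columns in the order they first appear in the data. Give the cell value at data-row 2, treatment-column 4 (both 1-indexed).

With rows sorted ascending by plot, row 2 is plot=B. treatment columns in first-appearance order: mulched, low_N, high_N, control; column 4 is control.
Long rows with plot=B, treatment=control: min(77, 554) = 77.

77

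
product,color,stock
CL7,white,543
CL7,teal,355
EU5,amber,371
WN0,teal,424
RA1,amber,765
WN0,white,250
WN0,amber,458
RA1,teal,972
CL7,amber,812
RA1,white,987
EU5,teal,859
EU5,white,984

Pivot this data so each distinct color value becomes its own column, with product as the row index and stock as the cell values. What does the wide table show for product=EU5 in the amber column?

Wide layout: rows indexed by product, columns are the 3 distinct color values (white, teal, amber).
Cell (product=EU5, color=amber) draws from the long row where product=EU5 and color=amber, which has stock=371.

371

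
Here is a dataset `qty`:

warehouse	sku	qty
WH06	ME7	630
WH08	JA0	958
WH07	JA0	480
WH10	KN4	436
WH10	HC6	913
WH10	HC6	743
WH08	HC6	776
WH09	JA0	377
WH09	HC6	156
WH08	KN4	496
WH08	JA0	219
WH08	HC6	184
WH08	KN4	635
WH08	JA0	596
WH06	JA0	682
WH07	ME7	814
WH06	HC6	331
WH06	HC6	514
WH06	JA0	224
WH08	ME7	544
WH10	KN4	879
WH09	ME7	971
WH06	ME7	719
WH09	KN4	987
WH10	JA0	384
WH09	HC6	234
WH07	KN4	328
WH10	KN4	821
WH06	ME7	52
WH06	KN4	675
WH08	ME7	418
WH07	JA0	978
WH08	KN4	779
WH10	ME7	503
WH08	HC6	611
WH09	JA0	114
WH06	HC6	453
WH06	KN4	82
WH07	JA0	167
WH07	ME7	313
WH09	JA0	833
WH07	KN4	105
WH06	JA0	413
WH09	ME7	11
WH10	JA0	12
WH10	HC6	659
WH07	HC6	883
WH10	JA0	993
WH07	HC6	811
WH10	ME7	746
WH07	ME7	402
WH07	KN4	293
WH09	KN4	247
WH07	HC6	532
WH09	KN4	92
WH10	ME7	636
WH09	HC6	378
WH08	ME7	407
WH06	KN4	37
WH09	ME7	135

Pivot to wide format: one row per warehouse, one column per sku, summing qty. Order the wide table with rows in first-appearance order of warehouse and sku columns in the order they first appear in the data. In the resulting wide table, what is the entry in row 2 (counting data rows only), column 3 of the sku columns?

1910

With rows in first-appearance order of warehouse, row 2 is warehouse=WH08. sku columns in first-appearance order: ME7, JA0, KN4, HC6; column 3 is KN4.
Long rows with warehouse=WH08, sku=KN4: 496 + 635 + 779 = 1910.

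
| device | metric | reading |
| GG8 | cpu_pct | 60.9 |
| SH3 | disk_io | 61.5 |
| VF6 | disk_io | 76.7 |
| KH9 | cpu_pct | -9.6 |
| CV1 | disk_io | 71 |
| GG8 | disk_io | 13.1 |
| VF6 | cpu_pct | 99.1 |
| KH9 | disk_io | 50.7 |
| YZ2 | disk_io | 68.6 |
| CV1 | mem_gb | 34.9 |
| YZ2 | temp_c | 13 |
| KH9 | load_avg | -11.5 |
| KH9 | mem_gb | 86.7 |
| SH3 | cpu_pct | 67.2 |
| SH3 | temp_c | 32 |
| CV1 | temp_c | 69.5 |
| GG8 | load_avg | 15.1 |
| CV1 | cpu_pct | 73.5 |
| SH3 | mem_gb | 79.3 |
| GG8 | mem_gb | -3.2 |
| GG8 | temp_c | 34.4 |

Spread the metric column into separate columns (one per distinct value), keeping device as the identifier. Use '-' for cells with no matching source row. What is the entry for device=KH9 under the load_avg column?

-11.5

The long row with device=KH9, metric=load_avg has reading=-11.5.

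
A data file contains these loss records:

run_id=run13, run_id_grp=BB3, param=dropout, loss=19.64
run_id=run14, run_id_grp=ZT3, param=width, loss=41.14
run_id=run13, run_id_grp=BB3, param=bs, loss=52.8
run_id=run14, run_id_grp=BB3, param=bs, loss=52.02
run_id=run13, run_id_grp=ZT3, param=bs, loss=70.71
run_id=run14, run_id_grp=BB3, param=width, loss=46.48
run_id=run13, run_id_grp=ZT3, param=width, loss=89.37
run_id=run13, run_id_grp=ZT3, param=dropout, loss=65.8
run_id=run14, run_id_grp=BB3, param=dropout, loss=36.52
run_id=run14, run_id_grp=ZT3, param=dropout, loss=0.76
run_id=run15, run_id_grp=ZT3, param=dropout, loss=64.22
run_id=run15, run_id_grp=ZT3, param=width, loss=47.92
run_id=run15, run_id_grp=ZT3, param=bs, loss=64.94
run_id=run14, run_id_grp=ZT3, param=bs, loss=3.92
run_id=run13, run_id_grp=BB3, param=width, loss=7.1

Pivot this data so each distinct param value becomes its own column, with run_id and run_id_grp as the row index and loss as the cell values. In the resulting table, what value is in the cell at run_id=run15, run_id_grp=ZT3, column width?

47.92

Wide layout: rows indexed by run_id and run_id_grp, columns are the 3 distinct param values (dropout, width, bs).
Cell (run_id=run15, run_id_grp=ZT3, param=width) draws from the long row where run_id=run15, run_id_grp=ZT3 and param=width, which has loss=47.92.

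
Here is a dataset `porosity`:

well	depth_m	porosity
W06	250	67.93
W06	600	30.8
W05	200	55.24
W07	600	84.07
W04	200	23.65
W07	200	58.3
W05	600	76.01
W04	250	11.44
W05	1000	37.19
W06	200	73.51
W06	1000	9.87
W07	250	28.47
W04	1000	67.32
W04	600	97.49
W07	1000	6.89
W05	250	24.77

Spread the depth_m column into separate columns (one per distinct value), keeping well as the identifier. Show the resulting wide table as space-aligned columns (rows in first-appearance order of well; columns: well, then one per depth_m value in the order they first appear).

Columns: well plus the 4 distinct depth_m values (250, 600, 200, 1000).
For example, row W06 column 250 takes porosity=67.93 from the long row (W06, 250).

well  250    600    200    1000 
W06   67.93  30.8   73.51  9.87 
W05   24.77  76.01  55.24  37.19
W07   28.47  84.07  58.3   6.89 
W04   11.44  97.49  23.65  67.32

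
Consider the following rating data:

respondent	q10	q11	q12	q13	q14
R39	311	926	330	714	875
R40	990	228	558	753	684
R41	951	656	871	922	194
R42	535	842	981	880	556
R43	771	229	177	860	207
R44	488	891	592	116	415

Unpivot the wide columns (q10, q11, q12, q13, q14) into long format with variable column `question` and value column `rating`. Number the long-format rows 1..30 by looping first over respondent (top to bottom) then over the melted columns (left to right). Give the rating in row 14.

30 rows total (6 × 5). Row 14: index ⌊(14-1)/5⌋ = 2 into respondent → R41; (14-1) mod 5 = 3 into the melted columns → q13.
So row 14 is (R41, q13, 922); rating = 922.

922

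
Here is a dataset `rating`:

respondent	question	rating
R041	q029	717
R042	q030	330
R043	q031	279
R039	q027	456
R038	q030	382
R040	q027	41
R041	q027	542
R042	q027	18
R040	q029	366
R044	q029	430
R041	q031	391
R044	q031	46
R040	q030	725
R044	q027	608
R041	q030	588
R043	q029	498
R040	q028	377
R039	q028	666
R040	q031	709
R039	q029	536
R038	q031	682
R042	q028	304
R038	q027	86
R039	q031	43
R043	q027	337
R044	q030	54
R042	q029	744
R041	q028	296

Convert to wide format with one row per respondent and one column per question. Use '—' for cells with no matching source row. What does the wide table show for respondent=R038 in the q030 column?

382

The long row with respondent=R038, question=q030 has rating=382.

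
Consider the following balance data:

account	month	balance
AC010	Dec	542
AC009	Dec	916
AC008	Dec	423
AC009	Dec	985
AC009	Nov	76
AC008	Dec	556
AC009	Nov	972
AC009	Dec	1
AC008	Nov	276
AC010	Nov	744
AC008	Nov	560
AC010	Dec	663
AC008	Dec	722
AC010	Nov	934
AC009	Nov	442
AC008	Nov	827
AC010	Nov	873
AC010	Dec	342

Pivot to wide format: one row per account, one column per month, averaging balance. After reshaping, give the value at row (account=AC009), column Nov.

Rows with account=AC009 and month=Nov: balance values are 76, 972, 442.
(76 + 972 + 442) / 3 = 496.67.

496.67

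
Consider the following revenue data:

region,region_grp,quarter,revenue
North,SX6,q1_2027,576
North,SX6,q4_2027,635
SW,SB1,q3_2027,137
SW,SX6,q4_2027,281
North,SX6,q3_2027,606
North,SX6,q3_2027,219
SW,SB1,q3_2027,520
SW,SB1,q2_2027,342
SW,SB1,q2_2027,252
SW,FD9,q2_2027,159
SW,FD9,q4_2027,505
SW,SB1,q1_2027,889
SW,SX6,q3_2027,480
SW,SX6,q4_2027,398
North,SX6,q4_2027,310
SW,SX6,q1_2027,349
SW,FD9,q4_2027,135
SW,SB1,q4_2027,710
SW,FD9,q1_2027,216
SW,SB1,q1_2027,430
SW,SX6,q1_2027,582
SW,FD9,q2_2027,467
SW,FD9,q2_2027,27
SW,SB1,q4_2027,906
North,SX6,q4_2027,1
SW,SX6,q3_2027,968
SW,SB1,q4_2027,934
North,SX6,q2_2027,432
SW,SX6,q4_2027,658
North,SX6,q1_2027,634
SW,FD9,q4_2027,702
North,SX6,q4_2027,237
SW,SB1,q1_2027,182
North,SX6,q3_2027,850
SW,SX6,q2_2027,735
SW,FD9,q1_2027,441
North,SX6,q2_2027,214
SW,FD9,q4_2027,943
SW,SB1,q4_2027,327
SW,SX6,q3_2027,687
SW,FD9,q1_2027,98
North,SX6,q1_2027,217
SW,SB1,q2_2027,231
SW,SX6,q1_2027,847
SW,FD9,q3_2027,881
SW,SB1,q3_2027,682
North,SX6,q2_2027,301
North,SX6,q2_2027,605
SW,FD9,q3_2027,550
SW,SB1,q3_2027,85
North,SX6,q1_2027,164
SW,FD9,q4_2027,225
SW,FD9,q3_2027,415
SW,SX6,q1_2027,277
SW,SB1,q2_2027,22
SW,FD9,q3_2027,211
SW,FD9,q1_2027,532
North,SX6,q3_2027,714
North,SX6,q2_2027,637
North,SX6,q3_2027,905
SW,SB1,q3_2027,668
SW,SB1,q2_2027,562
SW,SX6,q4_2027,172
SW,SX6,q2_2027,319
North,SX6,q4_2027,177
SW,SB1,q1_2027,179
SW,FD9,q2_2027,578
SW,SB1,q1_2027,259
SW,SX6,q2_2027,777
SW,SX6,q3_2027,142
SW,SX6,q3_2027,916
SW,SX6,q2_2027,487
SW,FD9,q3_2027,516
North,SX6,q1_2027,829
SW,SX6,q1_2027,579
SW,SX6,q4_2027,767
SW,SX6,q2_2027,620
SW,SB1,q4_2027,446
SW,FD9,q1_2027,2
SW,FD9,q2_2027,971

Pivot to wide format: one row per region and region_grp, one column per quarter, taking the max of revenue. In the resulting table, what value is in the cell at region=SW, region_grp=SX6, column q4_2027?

Rows with region=SW, region_grp=SX6 and quarter=q4_2027: revenue values are 281, 398, 658, 172, 767.
max(281, 398, 658, 172, 767) = 767.

767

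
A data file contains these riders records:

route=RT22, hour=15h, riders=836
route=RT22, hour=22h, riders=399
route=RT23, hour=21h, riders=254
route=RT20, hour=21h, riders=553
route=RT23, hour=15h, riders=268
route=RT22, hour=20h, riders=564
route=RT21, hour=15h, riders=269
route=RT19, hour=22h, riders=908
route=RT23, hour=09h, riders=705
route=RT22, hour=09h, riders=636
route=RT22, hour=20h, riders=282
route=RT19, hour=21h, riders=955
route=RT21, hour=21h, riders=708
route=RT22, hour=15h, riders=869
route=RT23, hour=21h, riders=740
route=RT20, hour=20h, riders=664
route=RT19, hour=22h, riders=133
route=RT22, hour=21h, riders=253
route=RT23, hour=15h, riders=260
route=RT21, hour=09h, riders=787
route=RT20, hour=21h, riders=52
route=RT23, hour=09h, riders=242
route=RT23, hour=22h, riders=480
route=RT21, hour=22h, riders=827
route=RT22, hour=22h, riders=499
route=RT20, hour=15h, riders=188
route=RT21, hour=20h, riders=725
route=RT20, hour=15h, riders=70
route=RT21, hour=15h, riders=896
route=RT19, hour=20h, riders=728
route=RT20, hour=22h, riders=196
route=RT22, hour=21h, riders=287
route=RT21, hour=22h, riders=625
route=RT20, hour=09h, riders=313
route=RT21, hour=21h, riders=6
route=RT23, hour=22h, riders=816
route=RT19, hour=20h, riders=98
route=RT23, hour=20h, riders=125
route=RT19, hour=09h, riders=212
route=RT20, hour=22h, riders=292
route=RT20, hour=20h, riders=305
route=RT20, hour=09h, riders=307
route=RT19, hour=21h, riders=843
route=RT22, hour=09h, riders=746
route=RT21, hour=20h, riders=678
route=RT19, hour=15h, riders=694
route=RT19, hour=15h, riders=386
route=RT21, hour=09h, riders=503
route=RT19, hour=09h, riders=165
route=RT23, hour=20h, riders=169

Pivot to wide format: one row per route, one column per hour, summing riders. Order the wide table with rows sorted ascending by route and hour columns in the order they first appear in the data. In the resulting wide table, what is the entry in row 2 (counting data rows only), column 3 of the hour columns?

605

With rows sorted ascending by route, row 2 is route=RT20. hour columns in first-appearance order: 15h, 22h, 21h, 20h, 09h; column 3 is 21h.
Long rows with route=RT20, hour=21h: 553 + 52 = 605.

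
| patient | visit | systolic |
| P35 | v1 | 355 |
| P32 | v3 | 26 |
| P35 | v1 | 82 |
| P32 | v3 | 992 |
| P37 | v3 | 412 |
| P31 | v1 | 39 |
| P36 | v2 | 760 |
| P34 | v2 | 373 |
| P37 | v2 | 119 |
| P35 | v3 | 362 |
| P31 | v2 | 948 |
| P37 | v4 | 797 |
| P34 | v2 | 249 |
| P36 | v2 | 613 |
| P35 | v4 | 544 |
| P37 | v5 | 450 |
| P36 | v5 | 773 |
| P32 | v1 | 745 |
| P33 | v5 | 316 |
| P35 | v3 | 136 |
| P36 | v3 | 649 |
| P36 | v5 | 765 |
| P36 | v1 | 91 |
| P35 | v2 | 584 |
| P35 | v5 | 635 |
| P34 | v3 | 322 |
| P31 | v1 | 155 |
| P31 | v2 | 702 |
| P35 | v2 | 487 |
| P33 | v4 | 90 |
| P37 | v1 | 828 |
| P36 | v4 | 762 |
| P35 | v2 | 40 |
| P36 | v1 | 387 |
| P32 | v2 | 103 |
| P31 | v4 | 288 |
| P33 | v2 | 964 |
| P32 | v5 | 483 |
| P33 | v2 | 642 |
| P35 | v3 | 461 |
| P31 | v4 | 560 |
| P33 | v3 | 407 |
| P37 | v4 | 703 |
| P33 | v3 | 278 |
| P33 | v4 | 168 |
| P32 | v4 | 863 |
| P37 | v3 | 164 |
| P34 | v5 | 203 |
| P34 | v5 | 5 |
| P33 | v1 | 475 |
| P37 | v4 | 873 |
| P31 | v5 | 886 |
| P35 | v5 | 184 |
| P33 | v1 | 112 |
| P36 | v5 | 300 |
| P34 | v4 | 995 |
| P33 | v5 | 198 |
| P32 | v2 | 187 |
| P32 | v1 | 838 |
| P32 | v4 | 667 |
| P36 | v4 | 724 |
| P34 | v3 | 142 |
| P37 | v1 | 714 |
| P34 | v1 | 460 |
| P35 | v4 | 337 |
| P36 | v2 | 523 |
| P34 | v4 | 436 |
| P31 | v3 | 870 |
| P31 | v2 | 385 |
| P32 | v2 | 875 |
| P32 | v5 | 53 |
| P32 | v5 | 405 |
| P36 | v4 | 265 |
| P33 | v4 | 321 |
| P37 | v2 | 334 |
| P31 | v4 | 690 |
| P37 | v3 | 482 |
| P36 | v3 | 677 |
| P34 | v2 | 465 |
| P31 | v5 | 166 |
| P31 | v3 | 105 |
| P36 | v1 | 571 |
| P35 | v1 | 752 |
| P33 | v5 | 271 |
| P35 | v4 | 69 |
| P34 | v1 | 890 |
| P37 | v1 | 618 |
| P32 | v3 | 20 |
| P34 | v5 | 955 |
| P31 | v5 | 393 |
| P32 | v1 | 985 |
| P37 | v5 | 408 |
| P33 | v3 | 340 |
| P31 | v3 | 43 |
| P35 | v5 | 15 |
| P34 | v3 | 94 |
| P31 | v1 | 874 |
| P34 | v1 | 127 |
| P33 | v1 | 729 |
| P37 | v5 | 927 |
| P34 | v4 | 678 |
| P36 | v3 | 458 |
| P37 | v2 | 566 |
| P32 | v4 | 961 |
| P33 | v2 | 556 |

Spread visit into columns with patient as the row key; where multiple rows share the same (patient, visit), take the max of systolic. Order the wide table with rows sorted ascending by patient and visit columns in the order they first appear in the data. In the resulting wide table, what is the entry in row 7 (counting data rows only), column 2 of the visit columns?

With rows sorted ascending by patient, row 7 is patient=P37. visit columns in first-appearance order: v1, v3, v2, v4, v5; column 2 is v3.
Long rows with patient=P37, visit=v3: max(412, 164, 482) = 482.

482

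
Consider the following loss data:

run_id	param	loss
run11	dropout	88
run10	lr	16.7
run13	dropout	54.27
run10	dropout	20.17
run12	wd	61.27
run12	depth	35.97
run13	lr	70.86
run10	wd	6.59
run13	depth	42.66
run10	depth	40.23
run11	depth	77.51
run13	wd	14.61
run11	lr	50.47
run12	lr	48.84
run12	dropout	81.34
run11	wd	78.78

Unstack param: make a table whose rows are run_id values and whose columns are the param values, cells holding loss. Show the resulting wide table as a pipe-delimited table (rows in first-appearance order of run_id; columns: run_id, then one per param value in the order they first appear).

| run_id | dropout | lr | wd | depth |
| run11 | 88 | 50.47 | 78.78 | 77.51 |
| run10 | 20.17 | 16.7 | 6.59 | 40.23 |
| run13 | 54.27 | 70.86 | 14.61 | 42.66 |
| run12 | 81.34 | 48.84 | 61.27 | 35.97 |

Columns: run_id plus the 4 distinct param values (dropout, lr, wd, depth).
For example, row run11 column dropout takes loss=88 from the long row (run11, dropout).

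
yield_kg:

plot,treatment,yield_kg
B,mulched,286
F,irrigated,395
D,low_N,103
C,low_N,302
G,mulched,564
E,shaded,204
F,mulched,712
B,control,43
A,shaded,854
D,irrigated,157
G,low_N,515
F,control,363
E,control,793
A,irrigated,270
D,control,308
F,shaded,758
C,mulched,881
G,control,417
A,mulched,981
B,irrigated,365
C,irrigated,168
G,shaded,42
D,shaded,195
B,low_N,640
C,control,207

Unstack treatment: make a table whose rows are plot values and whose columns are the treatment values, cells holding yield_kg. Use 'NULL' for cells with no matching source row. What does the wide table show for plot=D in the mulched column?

NULL

No long-format row has plot=D and treatment=mulched, so the cell is NULL.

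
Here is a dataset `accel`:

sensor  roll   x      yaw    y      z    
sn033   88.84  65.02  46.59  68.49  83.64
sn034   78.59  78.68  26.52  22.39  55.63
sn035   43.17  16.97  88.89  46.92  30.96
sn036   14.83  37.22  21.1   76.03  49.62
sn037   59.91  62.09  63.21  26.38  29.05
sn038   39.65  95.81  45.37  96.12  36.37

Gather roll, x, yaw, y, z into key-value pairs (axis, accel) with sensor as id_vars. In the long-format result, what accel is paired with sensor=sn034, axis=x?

Unpivoting turns each (sensor, wide-column) pair into one long row.
The wide cell at row sn034, column x holds 78.68, so the long row (sn034, x) has accel=78.68.

78.68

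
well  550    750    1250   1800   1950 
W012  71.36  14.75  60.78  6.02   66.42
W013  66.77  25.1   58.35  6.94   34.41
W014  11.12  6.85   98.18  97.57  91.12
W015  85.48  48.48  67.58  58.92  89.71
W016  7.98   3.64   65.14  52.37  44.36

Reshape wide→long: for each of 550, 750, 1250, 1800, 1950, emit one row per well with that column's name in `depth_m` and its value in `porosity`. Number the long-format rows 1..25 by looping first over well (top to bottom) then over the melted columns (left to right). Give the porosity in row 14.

25 rows total (5 × 5). Row 14: index ⌊(14-1)/5⌋ = 2 into well → W014; (14-1) mod 5 = 3 into the melted columns → 1800.
So row 14 is (W014, 1800, 97.57); porosity = 97.57.

97.57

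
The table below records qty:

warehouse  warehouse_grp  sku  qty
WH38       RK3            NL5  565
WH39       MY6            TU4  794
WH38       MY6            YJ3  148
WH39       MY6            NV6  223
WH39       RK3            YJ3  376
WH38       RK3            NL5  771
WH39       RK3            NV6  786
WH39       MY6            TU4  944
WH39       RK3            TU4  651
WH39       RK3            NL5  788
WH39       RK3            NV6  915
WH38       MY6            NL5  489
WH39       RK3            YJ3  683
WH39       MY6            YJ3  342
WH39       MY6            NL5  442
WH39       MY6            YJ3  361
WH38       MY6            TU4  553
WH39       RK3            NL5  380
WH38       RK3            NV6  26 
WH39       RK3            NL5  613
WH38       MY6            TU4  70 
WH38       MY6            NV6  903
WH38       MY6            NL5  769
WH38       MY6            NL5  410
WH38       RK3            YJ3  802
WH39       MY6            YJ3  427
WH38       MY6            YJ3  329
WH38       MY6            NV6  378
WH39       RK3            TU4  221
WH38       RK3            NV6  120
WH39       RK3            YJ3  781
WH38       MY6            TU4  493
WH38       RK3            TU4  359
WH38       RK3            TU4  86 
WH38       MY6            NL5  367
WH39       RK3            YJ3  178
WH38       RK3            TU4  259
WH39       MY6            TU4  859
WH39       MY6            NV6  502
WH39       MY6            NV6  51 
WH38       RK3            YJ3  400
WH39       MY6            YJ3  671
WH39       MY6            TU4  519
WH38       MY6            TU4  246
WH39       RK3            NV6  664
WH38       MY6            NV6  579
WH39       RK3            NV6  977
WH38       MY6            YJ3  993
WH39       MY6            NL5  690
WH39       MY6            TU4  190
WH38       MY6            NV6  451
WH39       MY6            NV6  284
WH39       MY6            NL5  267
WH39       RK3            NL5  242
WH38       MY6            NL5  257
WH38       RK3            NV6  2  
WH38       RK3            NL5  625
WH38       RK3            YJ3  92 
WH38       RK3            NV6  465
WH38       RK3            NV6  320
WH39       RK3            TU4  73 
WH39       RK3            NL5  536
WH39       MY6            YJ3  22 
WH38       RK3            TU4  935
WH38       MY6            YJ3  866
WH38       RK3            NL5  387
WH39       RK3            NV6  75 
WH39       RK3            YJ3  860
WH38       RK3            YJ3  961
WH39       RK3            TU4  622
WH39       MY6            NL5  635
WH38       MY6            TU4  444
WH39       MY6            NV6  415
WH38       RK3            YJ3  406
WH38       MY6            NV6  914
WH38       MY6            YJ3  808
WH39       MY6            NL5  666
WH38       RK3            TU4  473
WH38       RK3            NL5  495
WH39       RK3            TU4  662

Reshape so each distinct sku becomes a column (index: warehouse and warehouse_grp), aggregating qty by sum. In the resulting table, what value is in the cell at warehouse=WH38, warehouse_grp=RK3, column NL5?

2843

Rows with warehouse=WH38, warehouse_grp=RK3 and sku=NL5: qty values are 565, 771, 625, 387, 495.
565 + 771 + 625 + 387 + 495 = 2843.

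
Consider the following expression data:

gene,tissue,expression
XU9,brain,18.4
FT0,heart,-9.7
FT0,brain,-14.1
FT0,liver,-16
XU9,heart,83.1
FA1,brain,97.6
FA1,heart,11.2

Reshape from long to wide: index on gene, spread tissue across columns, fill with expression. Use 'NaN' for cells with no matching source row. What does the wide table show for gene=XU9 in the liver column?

NaN

No long-format row has gene=XU9 and tissue=liver, so the cell is NaN.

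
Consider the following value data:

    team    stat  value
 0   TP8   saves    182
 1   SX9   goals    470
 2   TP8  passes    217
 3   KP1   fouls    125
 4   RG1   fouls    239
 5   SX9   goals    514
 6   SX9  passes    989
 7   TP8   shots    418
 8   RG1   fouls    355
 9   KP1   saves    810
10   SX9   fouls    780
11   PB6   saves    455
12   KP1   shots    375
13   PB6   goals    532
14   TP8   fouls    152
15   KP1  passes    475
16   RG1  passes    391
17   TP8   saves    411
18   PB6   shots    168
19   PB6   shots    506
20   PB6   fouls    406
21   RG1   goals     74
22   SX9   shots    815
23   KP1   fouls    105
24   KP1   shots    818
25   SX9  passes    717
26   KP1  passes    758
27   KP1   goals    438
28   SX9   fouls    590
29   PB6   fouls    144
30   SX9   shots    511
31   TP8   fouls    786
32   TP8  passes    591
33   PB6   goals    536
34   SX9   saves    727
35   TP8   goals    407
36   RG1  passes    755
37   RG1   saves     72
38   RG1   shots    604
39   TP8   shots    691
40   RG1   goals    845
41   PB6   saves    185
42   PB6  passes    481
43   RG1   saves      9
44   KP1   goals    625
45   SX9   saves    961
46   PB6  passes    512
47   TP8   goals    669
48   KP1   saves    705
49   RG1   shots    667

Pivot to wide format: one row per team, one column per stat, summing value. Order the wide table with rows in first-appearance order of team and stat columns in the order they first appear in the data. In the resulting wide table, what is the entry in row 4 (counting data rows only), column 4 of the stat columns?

594

With rows in first-appearance order of team, row 4 is team=RG1. stat columns in first-appearance order: saves, goals, passes, fouls, shots; column 4 is fouls.
Long rows with team=RG1, stat=fouls: 239 + 355 = 594.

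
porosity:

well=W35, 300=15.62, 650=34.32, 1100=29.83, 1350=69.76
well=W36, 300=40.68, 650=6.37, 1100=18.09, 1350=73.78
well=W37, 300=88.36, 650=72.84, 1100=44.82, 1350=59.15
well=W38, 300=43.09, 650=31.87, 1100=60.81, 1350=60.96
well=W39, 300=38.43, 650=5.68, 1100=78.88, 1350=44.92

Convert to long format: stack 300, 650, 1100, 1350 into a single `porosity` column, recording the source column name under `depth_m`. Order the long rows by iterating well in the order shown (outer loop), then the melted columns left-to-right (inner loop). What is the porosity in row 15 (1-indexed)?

60.81

20 rows total (5 × 4). Row 15: index ⌊(15-1)/4⌋ = 3 into well → W38; (15-1) mod 4 = 2 into the melted columns → 1100.
So row 15 is (W38, 1100, 60.81); porosity = 60.81.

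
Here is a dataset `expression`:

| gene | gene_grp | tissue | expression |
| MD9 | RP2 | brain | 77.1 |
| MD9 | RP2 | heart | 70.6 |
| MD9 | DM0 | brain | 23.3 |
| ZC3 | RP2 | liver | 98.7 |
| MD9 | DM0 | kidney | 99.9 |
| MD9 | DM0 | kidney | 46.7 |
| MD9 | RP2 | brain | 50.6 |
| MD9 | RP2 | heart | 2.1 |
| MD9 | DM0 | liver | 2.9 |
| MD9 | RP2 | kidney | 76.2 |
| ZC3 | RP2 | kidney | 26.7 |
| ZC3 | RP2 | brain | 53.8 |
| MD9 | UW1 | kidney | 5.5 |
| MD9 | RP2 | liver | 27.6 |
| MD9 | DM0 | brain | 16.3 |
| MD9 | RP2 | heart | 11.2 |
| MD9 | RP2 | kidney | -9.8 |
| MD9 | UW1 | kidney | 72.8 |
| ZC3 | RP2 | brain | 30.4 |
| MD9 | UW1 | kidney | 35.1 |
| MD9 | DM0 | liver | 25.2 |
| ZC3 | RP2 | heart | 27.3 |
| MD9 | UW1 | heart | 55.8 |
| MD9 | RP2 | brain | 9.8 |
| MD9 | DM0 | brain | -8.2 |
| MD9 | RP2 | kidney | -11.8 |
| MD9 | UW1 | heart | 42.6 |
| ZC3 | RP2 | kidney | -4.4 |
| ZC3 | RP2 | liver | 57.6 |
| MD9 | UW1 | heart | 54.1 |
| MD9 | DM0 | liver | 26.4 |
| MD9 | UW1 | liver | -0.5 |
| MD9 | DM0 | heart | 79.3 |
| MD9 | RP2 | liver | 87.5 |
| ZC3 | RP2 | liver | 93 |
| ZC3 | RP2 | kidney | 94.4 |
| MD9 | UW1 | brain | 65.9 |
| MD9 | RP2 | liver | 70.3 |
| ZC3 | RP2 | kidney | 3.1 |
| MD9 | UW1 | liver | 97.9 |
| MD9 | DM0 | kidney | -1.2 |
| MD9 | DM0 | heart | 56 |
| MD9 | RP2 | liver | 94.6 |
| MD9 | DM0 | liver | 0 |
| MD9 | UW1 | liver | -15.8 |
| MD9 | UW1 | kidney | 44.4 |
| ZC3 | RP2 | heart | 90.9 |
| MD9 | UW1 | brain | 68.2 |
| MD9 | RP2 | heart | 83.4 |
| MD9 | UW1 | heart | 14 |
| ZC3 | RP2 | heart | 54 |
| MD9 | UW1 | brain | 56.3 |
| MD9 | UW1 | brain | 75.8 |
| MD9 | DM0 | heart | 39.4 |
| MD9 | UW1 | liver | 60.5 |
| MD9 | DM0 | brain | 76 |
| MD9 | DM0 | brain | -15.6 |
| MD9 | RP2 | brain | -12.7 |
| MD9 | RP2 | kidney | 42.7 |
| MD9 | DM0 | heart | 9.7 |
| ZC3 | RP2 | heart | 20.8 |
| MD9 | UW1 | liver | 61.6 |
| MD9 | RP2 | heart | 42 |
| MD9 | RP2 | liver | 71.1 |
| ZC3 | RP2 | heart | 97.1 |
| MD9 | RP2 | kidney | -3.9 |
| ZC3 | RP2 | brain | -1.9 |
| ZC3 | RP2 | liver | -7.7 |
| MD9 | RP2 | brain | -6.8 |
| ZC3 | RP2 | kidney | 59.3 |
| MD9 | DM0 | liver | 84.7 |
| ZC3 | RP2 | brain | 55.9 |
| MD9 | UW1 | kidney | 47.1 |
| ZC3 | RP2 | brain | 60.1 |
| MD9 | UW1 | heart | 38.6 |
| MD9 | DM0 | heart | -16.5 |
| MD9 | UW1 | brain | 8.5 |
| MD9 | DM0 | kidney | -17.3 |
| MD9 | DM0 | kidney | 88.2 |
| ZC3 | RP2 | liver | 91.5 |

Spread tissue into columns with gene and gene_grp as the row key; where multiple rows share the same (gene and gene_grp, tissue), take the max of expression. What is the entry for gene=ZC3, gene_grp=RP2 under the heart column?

Rows with gene=ZC3, gene_grp=RP2 and tissue=heart: expression values are 27.3, 90.9, 54, 20.8, 97.1.
max(27.3, 90.9, 54, 20.8, 97.1) = 97.1.

97.1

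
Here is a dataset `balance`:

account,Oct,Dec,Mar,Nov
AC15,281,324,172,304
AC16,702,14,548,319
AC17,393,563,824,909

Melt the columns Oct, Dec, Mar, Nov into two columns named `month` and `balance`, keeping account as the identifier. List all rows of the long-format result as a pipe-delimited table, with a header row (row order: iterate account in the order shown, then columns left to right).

Each (account, column) pair becomes one row: 3 × 4 = 12 rows.
For example, (AC15, Oct) → balance=281.

| account | month | balance |
| AC15 | Oct | 281 |
| AC15 | Dec | 324 |
| AC15 | Mar | 172 |
| AC15 | Nov | 304 |
| AC16 | Oct | 702 |
| AC16 | Dec | 14 |
| AC16 | Mar | 548 |
| AC16 | Nov | 319 |
| AC17 | Oct | 393 |
| AC17 | Dec | 563 |
| AC17 | Mar | 824 |
| AC17 | Nov | 909 |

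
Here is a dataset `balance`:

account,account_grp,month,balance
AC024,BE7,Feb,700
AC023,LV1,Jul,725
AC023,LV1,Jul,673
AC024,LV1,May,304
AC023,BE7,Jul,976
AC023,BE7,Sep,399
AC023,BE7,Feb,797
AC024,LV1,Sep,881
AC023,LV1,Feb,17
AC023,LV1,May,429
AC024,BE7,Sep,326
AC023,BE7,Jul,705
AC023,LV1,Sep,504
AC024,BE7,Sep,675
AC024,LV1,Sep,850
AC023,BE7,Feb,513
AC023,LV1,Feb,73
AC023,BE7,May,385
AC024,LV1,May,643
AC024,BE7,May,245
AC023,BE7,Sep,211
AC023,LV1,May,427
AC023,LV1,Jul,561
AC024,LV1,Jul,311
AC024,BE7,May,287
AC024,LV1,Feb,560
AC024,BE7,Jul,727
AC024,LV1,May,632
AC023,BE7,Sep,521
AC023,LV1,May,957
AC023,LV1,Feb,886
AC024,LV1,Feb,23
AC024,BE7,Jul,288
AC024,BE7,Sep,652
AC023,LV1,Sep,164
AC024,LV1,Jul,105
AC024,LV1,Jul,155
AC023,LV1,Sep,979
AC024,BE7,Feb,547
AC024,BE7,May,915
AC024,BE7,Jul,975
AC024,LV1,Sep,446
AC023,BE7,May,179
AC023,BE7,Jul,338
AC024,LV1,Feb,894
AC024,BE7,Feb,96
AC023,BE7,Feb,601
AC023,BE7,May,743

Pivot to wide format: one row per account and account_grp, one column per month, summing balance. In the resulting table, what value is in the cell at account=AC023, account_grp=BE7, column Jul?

2019

Rows with account=AC023, account_grp=BE7 and month=Jul: balance values are 976, 705, 338.
976 + 705 + 338 = 2019.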